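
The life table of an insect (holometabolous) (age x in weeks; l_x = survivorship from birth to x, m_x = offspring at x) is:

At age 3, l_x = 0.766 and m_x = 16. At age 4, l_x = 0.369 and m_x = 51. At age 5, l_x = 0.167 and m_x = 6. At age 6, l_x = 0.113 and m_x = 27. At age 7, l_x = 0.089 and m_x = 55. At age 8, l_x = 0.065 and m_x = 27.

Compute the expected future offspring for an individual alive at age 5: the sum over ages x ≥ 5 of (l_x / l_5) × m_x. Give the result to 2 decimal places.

l_5 = 0.167. Conditional survival from age 5 to x is l_x / l_5.
  x=5: (0.167/0.167) × 6 = 6.0000
  x=6: (0.113/0.167) × 27 = 18.2695
  x=7: (0.089/0.167) × 55 = 29.3114
  x=8: (0.065/0.167) × 27 = 10.5090
Sum = 6.0000 + 18.2695 + 29.3114 + 10.5090 = 64.0898

64.09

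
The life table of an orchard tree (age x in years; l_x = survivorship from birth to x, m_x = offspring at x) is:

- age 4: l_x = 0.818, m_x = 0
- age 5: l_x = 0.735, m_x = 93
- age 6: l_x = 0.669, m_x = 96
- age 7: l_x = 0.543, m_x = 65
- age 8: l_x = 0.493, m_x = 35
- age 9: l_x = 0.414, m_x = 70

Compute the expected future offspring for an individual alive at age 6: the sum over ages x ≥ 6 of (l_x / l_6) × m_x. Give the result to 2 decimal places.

217.87

l_6 = 0.669. Conditional survival from age 6 to x is l_x / l_6.
  x=6: (0.669/0.669) × 96 = 96.0000
  x=7: (0.543/0.669) × 65 = 52.7578
  x=8: (0.493/0.669) × 35 = 25.7922
  x=9: (0.414/0.669) × 70 = 43.3184
Sum = 96.0000 + 52.7578 + 25.7922 + 43.3184 = 217.8685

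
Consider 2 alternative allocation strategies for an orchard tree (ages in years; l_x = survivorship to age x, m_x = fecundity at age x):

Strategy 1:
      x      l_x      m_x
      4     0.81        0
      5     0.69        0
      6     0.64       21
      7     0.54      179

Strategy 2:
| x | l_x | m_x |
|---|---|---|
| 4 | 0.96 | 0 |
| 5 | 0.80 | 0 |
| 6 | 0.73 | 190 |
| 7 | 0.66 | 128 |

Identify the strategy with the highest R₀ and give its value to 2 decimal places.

223.18

Strategy 1: R₀ = 0.81×0 + 0.69×0 + 0.64×21 + 0.54×179 = 110.1000
Strategy 2: R₀ = 0.96×0 + 0.80×0 + 0.73×190 + 0.66×128 = 223.1800
Highest R₀: strategy 2 with 223.1800.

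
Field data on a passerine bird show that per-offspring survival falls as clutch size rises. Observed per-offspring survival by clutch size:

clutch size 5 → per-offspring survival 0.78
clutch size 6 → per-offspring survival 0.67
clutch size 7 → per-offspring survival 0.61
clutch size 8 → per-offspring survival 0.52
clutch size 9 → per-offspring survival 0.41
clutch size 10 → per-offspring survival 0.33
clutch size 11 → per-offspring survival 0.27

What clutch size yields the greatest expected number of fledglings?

7

Expected fledglings = c × s(c):
  c=5: 5 × 0.78 = 3.900
  c=6: 6 × 0.67 = 4.020
  c=7: 7 × 0.61 = 4.270
  c=8: 8 × 0.52 = 4.160
  c=9: 9 × 0.41 = 3.690
  c=10: 10 × 0.33 = 3.300
  c=11: 11 × 0.27 = 2.970
Maximum at c = 7 (4.270 fledglings).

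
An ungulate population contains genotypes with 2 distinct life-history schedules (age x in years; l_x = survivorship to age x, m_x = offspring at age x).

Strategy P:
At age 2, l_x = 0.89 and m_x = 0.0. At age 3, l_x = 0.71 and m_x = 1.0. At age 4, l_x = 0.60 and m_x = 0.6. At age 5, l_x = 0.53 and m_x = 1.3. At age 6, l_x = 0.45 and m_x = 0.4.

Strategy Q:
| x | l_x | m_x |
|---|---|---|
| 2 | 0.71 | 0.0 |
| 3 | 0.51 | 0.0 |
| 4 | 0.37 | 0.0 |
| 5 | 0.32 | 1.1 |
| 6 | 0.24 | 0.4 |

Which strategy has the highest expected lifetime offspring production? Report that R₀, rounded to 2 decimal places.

1.94

Strategy P: R₀ = 0.89×0.0 + 0.71×1.0 + 0.60×0.6 + 0.53×1.3 + 0.45×0.4 = 1.9390
Strategy Q: R₀ = 0.71×0.0 + 0.51×0.0 + 0.37×0.0 + 0.32×1.1 + 0.24×0.4 = 0.4480
Highest R₀: strategy P with 1.9390.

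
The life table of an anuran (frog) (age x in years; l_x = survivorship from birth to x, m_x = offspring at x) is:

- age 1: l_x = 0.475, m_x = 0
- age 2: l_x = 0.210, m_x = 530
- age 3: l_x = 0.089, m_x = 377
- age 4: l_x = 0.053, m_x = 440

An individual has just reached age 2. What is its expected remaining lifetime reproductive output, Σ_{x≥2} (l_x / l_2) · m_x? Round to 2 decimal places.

l_2 = 0.210. Conditional survival from age 2 to x is l_x / l_2.
  x=2: (0.210/0.210) × 530 = 530.0000
  x=3: (0.089/0.210) × 377 = 159.7762
  x=4: (0.053/0.210) × 440 = 111.0476
Sum = 530.0000 + 159.7762 + 111.0476 = 800.8238

800.82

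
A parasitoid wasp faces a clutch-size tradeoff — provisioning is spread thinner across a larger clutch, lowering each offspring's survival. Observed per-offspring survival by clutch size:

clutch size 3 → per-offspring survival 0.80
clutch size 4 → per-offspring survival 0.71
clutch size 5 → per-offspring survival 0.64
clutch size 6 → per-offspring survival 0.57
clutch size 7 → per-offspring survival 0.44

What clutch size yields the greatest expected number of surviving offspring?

6

Expected surviving offspring = c × s(c):
  c=3: 3 × 0.80 = 2.400
  c=4: 4 × 0.71 = 2.840
  c=5: 5 × 0.64 = 3.200
  c=6: 6 × 0.57 = 3.420
  c=7: 7 × 0.44 = 3.080
Maximum at c = 6 (3.420 surviving offspring).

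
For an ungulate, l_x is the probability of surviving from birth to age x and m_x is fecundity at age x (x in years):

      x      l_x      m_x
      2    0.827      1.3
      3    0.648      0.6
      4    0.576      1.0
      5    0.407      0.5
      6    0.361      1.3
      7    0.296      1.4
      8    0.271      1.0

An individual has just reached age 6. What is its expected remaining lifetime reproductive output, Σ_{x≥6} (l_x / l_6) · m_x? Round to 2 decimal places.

l_6 = 0.361. Conditional survival from age 6 to x is l_x / l_6.
  x=6: (0.361/0.361) × 1.3 = 1.3000
  x=7: (0.296/0.361) × 1.4 = 1.1479
  x=8: (0.271/0.361) × 1.0 = 0.7507
Sum = 1.3000 + 1.1479 + 0.7507 = 3.1986

3.20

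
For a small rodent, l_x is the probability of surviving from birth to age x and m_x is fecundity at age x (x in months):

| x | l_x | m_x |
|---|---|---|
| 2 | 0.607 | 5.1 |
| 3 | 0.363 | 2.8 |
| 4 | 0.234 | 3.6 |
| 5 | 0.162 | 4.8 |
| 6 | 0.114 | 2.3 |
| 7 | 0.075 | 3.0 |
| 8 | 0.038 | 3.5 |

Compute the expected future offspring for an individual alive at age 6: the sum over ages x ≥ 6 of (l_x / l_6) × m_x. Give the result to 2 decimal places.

5.44

l_6 = 0.114. Conditional survival from age 6 to x is l_x / l_6.
  x=6: (0.114/0.114) × 2.3 = 2.3000
  x=7: (0.075/0.114) × 3.0 = 1.9737
  x=8: (0.038/0.114) × 3.5 = 1.1667
Sum = 2.3000 + 1.9737 + 1.1667 = 5.4404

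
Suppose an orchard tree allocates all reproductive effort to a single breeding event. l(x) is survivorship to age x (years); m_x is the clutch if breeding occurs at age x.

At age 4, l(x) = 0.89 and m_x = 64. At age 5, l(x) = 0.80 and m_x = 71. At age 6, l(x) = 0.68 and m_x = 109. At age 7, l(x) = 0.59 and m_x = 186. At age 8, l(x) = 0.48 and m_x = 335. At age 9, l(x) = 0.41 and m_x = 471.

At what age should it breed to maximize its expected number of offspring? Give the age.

Expected offspring if breeding at age x = l(x) × m_x:
  age 4: 0.89 × 64 = 56.960
  age 5: 0.80 × 71 = 56.800
  age 6: 0.68 × 109 = 74.120
  age 7: 0.59 × 186 = 109.740
  age 8: 0.48 × 335 = 160.800
  age 9: 0.41 × 471 = 193.110
Maximum at age 9 (193.110).

9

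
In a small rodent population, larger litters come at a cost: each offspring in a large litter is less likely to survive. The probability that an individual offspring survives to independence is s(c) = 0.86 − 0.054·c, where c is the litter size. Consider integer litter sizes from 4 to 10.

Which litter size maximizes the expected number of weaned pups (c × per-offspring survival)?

8

Expected weaned pups = c × s(c):
  c=4: 4 × 0.644 = 2.576
  c=5: 5 × 0.590 = 2.950
  c=6: 6 × 0.536 = 3.216
  c=7: 7 × 0.482 = 3.374
  c=8: 8 × 0.428 = 3.424
  c=9: 9 × 0.374 = 3.366
  c=10: 10 × 0.320 = 3.200
Maximum at c = 8 (3.424 weaned pups).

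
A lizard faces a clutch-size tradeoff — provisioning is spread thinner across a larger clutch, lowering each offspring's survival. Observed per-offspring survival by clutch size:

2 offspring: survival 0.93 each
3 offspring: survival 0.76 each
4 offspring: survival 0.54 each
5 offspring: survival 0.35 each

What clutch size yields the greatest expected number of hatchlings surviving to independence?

Expected hatchlings surviving to independence = c × s(c):
  c=2: 2 × 0.93 = 1.860
  c=3: 3 × 0.76 = 2.280
  c=4: 4 × 0.54 = 2.160
  c=5: 5 × 0.35 = 1.750
Maximum at c = 3 (2.280 hatchlings surviving to independence).

3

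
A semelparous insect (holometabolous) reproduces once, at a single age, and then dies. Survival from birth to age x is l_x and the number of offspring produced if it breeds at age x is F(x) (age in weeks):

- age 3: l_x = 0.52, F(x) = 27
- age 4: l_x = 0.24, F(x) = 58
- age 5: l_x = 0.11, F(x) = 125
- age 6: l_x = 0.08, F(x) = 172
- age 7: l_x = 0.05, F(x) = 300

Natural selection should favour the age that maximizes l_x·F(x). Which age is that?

Expected offspring if breeding at age x = l_x × F(x):
  age 3: 0.52 × 27 = 14.040
  age 4: 0.24 × 58 = 13.920
  age 5: 0.11 × 125 = 13.750
  age 6: 0.08 × 172 = 13.760
  age 7: 0.05 × 300 = 15.000
Maximum at age 7 (15.000).

7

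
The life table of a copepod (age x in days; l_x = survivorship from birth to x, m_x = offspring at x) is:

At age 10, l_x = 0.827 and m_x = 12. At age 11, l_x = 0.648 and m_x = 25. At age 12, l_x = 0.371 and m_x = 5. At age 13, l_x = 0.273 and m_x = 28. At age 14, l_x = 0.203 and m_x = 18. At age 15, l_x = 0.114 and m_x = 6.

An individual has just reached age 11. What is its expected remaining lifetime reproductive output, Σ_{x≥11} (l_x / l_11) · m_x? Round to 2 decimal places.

l_11 = 0.648. Conditional survival from age 11 to x is l_x / l_11.
  x=11: (0.648/0.648) × 25 = 25.0000
  x=12: (0.371/0.648) × 5 = 2.8627
  x=13: (0.273/0.648) × 28 = 11.7963
  x=14: (0.203/0.648) × 18 = 5.6389
  x=15: (0.114/0.648) × 6 = 1.0556
Sum = 25.0000 + 2.8627 + 11.7963 + 5.6389 + 1.0556 = 46.3534

46.35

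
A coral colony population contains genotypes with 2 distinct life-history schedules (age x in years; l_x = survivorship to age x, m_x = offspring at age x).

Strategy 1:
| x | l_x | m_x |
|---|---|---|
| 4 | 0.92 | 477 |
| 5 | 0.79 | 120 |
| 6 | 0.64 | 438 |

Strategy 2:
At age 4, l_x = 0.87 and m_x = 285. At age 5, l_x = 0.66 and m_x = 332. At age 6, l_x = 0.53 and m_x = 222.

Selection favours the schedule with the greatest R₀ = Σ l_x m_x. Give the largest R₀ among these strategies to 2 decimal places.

Strategy 1: R₀ = 0.92×477 + 0.79×120 + 0.64×438 = 813.9600
Strategy 2: R₀ = 0.87×285 + 0.66×332 + 0.53×222 = 584.7300
Highest R₀: strategy 1 with 813.9600.

813.96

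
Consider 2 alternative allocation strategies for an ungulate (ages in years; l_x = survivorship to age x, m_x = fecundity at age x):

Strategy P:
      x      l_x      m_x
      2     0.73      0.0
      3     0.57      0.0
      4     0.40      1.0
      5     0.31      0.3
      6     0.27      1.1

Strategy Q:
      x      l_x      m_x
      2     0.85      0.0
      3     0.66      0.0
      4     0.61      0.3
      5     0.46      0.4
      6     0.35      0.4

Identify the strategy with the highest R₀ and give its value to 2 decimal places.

0.79

Strategy P: R₀ = 0.73×0.0 + 0.57×0.0 + 0.40×1.0 + 0.31×0.3 + 0.27×1.1 = 0.7900
Strategy Q: R₀ = 0.85×0.0 + 0.66×0.0 + 0.61×0.3 + 0.46×0.4 + 0.35×0.4 = 0.5070
Highest R₀: strategy P with 0.7900.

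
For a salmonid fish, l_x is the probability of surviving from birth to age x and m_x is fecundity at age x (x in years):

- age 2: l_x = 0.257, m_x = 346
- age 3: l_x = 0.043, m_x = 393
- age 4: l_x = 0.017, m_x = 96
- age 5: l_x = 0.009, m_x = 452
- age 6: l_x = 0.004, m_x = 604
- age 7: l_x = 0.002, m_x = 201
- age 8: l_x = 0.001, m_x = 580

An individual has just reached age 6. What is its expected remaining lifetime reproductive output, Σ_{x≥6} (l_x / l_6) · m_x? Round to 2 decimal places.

l_6 = 0.004. Conditional survival from age 6 to x is l_x / l_6.
  x=6: (0.004/0.004) × 604 = 604.0000
  x=7: (0.002/0.004) × 201 = 100.5000
  x=8: (0.001/0.004) × 580 = 145.0000
Sum = 604.0000 + 100.5000 + 145.0000 = 849.5000

849.50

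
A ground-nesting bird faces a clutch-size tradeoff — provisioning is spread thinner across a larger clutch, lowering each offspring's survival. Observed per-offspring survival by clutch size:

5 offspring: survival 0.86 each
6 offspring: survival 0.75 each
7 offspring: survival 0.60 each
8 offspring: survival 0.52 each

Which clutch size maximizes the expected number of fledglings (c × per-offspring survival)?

Expected fledglings = c × s(c):
  c=5: 5 × 0.86 = 4.300
  c=6: 6 × 0.75 = 4.500
  c=7: 7 × 0.60 = 4.200
  c=8: 8 × 0.52 = 4.160
Maximum at c = 6 (4.500 fledglings).

6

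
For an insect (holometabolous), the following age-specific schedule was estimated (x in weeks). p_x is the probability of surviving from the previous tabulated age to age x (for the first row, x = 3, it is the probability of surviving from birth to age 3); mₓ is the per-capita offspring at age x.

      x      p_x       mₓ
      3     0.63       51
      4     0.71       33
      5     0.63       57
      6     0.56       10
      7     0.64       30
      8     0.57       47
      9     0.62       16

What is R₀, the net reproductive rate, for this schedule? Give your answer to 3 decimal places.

Survivorship from birth: l_x = p_3·p_4·…·p_x.
  l_3 = 0.63000
  l_4 = 0.44730
  l_5 = 0.28180
  l_6 = 0.15781
  l_7 = 0.10100
  l_8 = 0.05757
  l_9 = 0.03569
R₀ = Σ l_x mₓ:
  age 3: 0.63000 × 51 = 32.1300
  age 4: 0.44730 × 33 = 14.7609
  age 5: 0.28180 × 57 = 16.0626
  age 6: 0.15781 × 10 = 1.5781
  age 7: 0.10100 × 30 = 3.0300
  age 8: 0.05757 × 47 = 2.7058
  age 9: 0.03569 × 16 = 0.5710
R₀ = 32.1300 + 14.7609 + 16.0626 + 1.5781 + 3.0300 + 2.7058 + 0.5710 = 70.8384

70.838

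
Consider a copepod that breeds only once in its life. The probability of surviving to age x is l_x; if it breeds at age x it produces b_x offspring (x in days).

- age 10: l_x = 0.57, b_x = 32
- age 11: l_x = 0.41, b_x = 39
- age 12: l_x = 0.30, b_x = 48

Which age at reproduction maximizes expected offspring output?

Expected offspring if breeding at age x = l_x × b_x:
  age 10: 0.57 × 32 = 18.240
  age 11: 0.41 × 39 = 15.990
  age 12: 0.30 × 48 = 14.400
Maximum at age 10 (18.240).

10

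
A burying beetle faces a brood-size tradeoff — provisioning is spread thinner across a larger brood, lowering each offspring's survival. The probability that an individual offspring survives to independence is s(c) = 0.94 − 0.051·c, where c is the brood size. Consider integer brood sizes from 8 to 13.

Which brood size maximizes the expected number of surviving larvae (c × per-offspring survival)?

9

Expected surviving larvae = c × s(c):
  c=8: 8 × 0.532 = 4.256
  c=9: 9 × 0.481 = 4.329
  c=10: 10 × 0.430 = 4.300
  c=11: 11 × 0.379 = 4.169
  c=12: 12 × 0.328 = 3.936
  c=13: 13 × 0.277 = 3.601
Maximum at c = 9 (4.329 surviving larvae).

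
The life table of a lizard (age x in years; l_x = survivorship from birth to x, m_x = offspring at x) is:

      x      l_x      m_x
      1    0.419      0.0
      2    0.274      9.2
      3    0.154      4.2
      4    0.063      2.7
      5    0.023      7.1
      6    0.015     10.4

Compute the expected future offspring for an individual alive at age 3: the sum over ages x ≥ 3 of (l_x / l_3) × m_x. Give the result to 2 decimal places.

l_3 = 0.154. Conditional survival from age 3 to x is l_x / l_3.
  x=3: (0.154/0.154) × 4.2 = 4.2000
  x=4: (0.063/0.154) × 2.7 = 1.1045
  x=5: (0.023/0.154) × 7.1 = 1.0604
  x=6: (0.015/0.154) × 10.4 = 1.0130
Sum = 4.2000 + 1.1045 + 1.0604 + 1.0130 = 7.3779

7.38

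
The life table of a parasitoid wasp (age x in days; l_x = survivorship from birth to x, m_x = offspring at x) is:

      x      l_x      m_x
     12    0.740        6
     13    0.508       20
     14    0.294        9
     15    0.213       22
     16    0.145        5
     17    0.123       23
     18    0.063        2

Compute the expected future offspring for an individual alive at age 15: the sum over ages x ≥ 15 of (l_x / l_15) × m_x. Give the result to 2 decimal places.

39.28

l_15 = 0.213. Conditional survival from age 15 to x is l_x / l_15.
  x=15: (0.213/0.213) × 22 = 22.0000
  x=16: (0.145/0.213) × 5 = 3.4038
  x=17: (0.123/0.213) × 23 = 13.2817
  x=18: (0.063/0.213) × 2 = 0.5915
Sum = 22.0000 + 3.4038 + 13.2817 + 0.5915 = 39.2770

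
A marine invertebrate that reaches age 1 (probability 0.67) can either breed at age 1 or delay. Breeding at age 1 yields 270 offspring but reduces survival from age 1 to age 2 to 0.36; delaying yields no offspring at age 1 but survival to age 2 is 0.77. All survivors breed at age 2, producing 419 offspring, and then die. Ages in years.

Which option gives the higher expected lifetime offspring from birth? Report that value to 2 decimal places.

breed at age 1: R₀ = 0.67 × (270 + 0.36 × 419) = 0.67 × 420.8400 = 281.9628
delay to age 2: R₀ = 0.67 × (0.77 × 419) = 0.67 × 322.6300 = 216.1621
Higher: breed at age 1 (281.9628).

281.96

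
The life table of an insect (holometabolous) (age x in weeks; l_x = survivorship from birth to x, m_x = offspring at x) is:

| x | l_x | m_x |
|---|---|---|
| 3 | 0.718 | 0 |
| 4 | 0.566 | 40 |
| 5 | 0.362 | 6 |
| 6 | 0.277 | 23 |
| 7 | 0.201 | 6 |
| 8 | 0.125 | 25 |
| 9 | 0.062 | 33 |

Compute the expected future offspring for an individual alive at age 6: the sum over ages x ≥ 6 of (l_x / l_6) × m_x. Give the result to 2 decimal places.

46.02

l_6 = 0.277. Conditional survival from age 6 to x is l_x / l_6.
  x=6: (0.277/0.277) × 23 = 23.0000
  x=7: (0.201/0.277) × 6 = 4.3538
  x=8: (0.125/0.277) × 25 = 11.2816
  x=9: (0.062/0.277) × 33 = 7.3863
Sum = 23.0000 + 4.3538 + 11.2816 + 7.3863 = 46.0217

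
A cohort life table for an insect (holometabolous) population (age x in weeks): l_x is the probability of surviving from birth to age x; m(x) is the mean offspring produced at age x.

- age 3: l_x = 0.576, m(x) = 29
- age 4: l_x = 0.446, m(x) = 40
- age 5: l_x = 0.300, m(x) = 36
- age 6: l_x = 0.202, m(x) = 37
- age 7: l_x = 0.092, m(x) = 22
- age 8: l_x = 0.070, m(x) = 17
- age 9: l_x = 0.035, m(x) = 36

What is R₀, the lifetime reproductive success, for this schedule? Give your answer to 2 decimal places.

R₀ = Σ l_x m(x):
  age 3: 0.576 × 29 = 16.7040
  age 4: 0.446 × 40 = 17.8400
  age 5: 0.300 × 36 = 10.8000
  age 6: 0.202 × 37 = 7.4740
  age 7: 0.092 × 22 = 2.0240
  age 8: 0.070 × 17 = 1.1900
  age 9: 0.035 × 36 = 1.2600
R₀ = 16.7040 + 17.8400 + 10.8000 + 7.4740 + 2.0240 + 1.1900 + 1.2600 = 57.2920

57.29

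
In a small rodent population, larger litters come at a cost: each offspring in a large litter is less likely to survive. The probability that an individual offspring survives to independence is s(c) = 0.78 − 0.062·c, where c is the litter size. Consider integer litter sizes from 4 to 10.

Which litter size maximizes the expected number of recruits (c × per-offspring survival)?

Expected recruits = c × s(c):
  c=4: 4 × 0.532 = 2.128
  c=5: 5 × 0.470 = 2.350
  c=6: 6 × 0.408 = 2.448
  c=7: 7 × 0.346 = 2.422
  c=8: 8 × 0.284 = 2.272
  c=9: 9 × 0.222 = 1.998
  c=10: 10 × 0.160 = 1.600
Maximum at c = 6 (2.448 recruits).

6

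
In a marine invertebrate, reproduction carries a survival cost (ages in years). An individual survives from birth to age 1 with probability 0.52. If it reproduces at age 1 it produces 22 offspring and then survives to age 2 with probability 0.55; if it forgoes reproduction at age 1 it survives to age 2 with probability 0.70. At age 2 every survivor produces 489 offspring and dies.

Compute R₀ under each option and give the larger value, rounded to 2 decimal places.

breed at age 1: R₀ = 0.52 × (22 + 0.55 × 489) = 0.52 × 290.9500 = 151.2940
delay to age 2: R₀ = 0.52 × (0.70 × 489) = 0.52 × 342.3000 = 177.9960
Higher: delay to age 2 (177.9960).

178.00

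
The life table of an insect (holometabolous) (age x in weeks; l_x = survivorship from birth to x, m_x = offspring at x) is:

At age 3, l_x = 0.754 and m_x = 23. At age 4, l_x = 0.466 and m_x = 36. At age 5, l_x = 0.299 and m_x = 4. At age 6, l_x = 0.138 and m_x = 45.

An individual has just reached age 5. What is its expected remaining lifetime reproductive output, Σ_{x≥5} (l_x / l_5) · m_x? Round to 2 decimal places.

24.77

l_5 = 0.299. Conditional survival from age 5 to x is l_x / l_5.
  x=5: (0.299/0.299) × 4 = 4.0000
  x=6: (0.138/0.299) × 45 = 20.7692
Sum = 4.0000 + 20.7692 = 24.7692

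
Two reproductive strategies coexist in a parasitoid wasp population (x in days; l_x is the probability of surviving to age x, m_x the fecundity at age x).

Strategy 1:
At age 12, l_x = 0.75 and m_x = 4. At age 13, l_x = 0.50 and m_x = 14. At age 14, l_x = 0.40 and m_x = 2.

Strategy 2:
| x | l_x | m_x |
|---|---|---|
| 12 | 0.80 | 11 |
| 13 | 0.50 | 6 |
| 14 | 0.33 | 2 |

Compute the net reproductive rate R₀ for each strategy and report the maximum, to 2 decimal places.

Strategy 1: R₀ = 0.75×4 + 0.50×14 + 0.40×2 = 10.8000
Strategy 2: R₀ = 0.80×11 + 0.50×6 + 0.33×2 = 12.4600
Highest R₀: strategy 2 with 12.4600.

12.46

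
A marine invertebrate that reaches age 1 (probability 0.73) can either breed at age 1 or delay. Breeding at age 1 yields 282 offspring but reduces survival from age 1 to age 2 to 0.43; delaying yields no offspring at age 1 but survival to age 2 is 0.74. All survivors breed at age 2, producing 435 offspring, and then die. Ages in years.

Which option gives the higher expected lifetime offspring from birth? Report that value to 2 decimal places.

breed at age 1: R₀ = 0.73 × (282 + 0.43 × 435) = 0.73 × 469.0500 = 342.4065
delay to age 2: R₀ = 0.73 × (0.74 × 435) = 0.73 × 321.9000 = 234.9870
Higher: breed at age 1 (342.4065).

342.41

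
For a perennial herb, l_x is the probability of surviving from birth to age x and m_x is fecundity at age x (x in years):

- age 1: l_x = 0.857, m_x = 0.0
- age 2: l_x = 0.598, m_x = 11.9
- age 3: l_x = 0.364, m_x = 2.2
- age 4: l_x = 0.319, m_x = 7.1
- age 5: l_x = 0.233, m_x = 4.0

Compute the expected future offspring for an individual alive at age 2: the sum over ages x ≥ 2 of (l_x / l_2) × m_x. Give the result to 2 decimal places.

l_2 = 0.598. Conditional survival from age 2 to x is l_x / l_2.
  x=2: (0.598/0.598) × 11.9 = 11.9000
  x=3: (0.364/0.598) × 2.2 = 1.3391
  x=4: (0.319/0.598) × 7.1 = 3.7875
  x=5: (0.233/0.598) × 4.0 = 1.5585
Sum = 11.9000 + 1.3391 + 3.7875 + 1.5585 = 18.5851

18.59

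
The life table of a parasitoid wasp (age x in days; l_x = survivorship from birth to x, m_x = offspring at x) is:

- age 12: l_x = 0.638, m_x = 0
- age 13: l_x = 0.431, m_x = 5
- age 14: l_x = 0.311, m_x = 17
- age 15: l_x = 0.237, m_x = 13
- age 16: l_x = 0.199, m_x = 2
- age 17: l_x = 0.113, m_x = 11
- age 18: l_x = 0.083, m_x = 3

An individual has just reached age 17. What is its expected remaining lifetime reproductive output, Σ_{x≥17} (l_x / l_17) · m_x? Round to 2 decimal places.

l_17 = 0.113. Conditional survival from age 17 to x is l_x / l_17.
  x=17: (0.113/0.113) × 11 = 11.0000
  x=18: (0.083/0.113) × 3 = 2.2035
Sum = 11.0000 + 2.2035 = 13.2035

13.20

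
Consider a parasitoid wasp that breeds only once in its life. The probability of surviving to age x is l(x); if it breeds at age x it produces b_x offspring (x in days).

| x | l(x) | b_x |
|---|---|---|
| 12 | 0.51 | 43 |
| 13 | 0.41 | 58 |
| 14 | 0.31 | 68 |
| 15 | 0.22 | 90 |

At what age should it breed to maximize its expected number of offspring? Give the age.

Expected offspring if breeding at age x = l(x) × b_x:
  age 12: 0.51 × 43 = 21.930
  age 13: 0.41 × 58 = 23.780
  age 14: 0.31 × 68 = 21.080
  age 15: 0.22 × 90 = 19.800
Maximum at age 13 (23.780).

13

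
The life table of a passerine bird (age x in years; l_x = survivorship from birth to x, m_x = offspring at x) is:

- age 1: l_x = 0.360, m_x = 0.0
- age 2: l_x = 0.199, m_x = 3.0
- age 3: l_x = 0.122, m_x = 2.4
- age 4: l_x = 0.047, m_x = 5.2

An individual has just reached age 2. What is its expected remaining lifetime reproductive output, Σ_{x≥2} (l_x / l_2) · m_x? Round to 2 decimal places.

5.70

l_2 = 0.199. Conditional survival from age 2 to x is l_x / l_2.
  x=2: (0.199/0.199) × 3.0 = 3.0000
  x=3: (0.122/0.199) × 2.4 = 1.4714
  x=4: (0.047/0.199) × 5.2 = 1.2281
Sum = 3.0000 + 1.4714 + 1.2281 = 5.6995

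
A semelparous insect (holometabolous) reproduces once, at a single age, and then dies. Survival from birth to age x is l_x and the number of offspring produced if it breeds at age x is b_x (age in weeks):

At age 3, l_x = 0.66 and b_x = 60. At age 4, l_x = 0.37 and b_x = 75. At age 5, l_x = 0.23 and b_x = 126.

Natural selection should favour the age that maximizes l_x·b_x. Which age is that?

3

Expected offspring if breeding at age x = l_x × b_x:
  age 3: 0.66 × 60 = 39.600
  age 4: 0.37 × 75 = 27.750
  age 5: 0.23 × 126 = 28.980
Maximum at age 3 (39.600).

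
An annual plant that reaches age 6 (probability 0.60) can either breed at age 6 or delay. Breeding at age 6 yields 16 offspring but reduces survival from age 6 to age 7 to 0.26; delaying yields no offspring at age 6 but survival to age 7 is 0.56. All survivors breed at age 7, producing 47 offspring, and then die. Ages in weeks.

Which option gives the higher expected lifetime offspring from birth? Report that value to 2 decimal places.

16.93

breed at age 6: R₀ = 0.60 × (16 + 0.26 × 47) = 0.60 × 28.2200 = 16.9320
delay to age 7: R₀ = 0.60 × (0.56 × 47) = 0.60 × 26.3200 = 15.7920
Higher: breed at age 6 (16.9320).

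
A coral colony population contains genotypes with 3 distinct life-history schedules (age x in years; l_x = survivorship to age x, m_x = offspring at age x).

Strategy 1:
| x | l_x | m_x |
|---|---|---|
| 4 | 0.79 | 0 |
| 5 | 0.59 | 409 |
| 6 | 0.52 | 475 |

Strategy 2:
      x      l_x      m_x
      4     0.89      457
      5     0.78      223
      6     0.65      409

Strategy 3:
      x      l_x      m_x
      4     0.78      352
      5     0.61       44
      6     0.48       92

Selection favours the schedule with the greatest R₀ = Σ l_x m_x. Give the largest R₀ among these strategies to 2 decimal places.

846.52

Strategy 1: R₀ = 0.79×0 + 0.59×409 + 0.52×475 = 488.3100
Strategy 2: R₀ = 0.89×457 + 0.78×223 + 0.65×409 = 846.5200
Strategy 3: R₀ = 0.78×352 + 0.61×44 + 0.48×92 = 345.5600
Highest R₀: strategy 2 with 846.5200.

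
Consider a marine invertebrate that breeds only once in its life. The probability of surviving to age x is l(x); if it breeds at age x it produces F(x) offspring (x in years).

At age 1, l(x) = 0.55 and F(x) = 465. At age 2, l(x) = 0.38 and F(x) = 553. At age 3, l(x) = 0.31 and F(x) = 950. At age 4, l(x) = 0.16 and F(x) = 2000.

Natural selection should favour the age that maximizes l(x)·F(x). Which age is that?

4

Expected offspring if breeding at age x = l(x) × F(x):
  age 1: 0.55 × 465 = 255.750
  age 2: 0.38 × 553 = 210.140
  age 3: 0.31 × 950 = 294.500
  age 4: 0.16 × 2000 = 320.000
Maximum at age 4 (320.000).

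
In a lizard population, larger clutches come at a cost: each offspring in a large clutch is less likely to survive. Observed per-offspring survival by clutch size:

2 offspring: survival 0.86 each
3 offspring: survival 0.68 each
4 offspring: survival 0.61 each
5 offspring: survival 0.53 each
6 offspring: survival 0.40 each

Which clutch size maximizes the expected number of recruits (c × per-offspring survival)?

Expected recruits = c × s(c):
  c=2: 2 × 0.86 = 1.720
  c=3: 3 × 0.68 = 2.040
  c=4: 4 × 0.61 = 2.440
  c=5: 5 × 0.53 = 2.650
  c=6: 6 × 0.40 = 2.400
Maximum at c = 5 (2.650 recruits).

5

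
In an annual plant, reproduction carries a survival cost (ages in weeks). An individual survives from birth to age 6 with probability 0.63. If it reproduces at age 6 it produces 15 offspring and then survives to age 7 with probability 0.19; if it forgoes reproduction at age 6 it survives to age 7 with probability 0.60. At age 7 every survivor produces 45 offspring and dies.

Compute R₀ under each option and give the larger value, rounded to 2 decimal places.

breed at age 6: R₀ = 0.63 × (15 + 0.19 × 45) = 0.63 × 23.5500 = 14.8365
delay to age 7: R₀ = 0.63 × (0.60 × 45) = 0.63 × 27.0000 = 17.0100
Higher: delay to age 7 (17.0100).

17.01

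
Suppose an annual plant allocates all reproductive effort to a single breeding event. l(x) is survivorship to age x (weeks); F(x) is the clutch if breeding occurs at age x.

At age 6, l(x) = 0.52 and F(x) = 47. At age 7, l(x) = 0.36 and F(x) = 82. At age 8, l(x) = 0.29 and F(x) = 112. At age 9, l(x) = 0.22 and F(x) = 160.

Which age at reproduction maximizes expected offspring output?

9

Expected offspring if breeding at age x = l(x) × F(x):
  age 6: 0.52 × 47 = 24.440
  age 7: 0.36 × 82 = 29.520
  age 8: 0.29 × 112 = 32.480
  age 9: 0.22 × 160 = 35.200
Maximum at age 9 (35.200).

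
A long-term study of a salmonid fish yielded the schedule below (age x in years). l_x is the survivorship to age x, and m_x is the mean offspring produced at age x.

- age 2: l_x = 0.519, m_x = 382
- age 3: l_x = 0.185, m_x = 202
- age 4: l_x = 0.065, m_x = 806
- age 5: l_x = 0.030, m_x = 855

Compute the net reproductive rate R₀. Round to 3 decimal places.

R₀ = Σ l_x m_x:
  age 2: 0.519 × 382 = 198.2580
  age 3: 0.185 × 202 = 37.3700
  age 4: 0.065 × 806 = 52.3900
  age 5: 0.030 × 855 = 25.6500
R₀ = 198.2580 + 37.3700 + 52.3900 + 25.6500 = 313.6680

313.668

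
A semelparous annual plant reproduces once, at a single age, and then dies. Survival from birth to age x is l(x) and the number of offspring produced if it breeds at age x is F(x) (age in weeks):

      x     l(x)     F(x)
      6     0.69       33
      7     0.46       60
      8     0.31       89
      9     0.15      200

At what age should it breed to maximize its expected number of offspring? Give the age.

Expected offspring if breeding at age x = l(x) × F(x):
  age 6: 0.69 × 33 = 22.770
  age 7: 0.46 × 60 = 27.600
  age 8: 0.31 × 89 = 27.590
  age 9: 0.15 × 200 = 30.000
Maximum at age 9 (30.000).

9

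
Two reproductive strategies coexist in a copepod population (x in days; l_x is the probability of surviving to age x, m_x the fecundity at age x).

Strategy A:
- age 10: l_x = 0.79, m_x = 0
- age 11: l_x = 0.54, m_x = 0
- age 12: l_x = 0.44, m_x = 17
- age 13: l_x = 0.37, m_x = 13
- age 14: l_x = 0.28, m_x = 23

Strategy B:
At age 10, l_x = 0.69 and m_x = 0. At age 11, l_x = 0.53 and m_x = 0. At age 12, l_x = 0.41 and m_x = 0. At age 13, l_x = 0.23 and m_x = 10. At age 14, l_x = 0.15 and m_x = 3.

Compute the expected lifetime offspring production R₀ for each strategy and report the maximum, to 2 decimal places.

18.73

Strategy A: R₀ = 0.79×0 + 0.54×0 + 0.44×17 + 0.37×13 + 0.28×23 = 18.7300
Strategy B: R₀ = 0.69×0 + 0.53×0 + 0.41×0 + 0.23×10 + 0.15×3 = 2.7500
Highest R₀: strategy A with 18.7300.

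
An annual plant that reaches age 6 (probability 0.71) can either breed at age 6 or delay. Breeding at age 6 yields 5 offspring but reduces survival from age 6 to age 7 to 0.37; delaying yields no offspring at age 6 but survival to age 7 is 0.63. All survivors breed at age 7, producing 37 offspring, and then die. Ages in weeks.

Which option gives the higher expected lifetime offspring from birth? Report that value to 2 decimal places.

breed at age 6: R₀ = 0.71 × (5 + 0.37 × 37) = 0.71 × 18.6900 = 13.2699
delay to age 7: R₀ = 0.71 × (0.63 × 37) = 0.71 × 23.3100 = 16.5501
Higher: delay to age 7 (16.5501).

16.55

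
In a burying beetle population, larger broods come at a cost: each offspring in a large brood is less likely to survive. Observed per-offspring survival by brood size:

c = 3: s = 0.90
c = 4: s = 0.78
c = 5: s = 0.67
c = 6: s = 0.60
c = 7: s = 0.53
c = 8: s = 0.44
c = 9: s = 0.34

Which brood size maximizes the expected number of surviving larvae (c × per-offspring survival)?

7

Expected surviving larvae = c × s(c):
  c=3: 3 × 0.90 = 2.700
  c=4: 4 × 0.78 = 3.120
  c=5: 5 × 0.67 = 3.350
  c=6: 6 × 0.60 = 3.600
  c=7: 7 × 0.53 = 3.710
  c=8: 8 × 0.44 = 3.520
  c=9: 9 × 0.34 = 3.060
Maximum at c = 7 (3.710 surviving larvae).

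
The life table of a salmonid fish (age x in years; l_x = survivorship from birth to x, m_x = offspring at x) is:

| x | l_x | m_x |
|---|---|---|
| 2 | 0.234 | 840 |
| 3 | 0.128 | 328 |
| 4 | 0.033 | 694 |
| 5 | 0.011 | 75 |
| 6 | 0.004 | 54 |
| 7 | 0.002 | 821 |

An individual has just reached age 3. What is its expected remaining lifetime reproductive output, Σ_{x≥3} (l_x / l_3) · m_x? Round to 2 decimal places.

l_3 = 0.128. Conditional survival from age 3 to x is l_x / l_3.
  x=3: (0.128/0.128) × 328 = 328.0000
  x=4: (0.033/0.128) × 694 = 178.9219
  x=5: (0.011/0.128) × 75 = 6.4453
  x=6: (0.004/0.128) × 54 = 1.6875
  x=7: (0.002/0.128) × 821 = 12.8281
Sum = 328.0000 + 178.9219 + 6.4453 + 1.6875 + 12.8281 = 527.8828

527.88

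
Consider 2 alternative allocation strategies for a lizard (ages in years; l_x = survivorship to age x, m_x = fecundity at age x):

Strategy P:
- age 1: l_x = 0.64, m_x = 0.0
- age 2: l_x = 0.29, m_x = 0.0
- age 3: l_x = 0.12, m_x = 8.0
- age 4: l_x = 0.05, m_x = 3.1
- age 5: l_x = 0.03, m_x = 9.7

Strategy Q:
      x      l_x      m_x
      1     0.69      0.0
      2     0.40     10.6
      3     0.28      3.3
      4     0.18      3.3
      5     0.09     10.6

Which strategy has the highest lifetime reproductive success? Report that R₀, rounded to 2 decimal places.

Strategy P: R₀ = 0.64×0.0 + 0.29×0.0 + 0.12×8.0 + 0.05×3.1 + 0.03×9.7 = 1.4060
Strategy Q: R₀ = 0.69×0.0 + 0.40×10.6 + 0.28×3.3 + 0.18×3.3 + 0.09×10.6 = 6.7120
Highest R₀: strategy Q with 6.7120.

6.71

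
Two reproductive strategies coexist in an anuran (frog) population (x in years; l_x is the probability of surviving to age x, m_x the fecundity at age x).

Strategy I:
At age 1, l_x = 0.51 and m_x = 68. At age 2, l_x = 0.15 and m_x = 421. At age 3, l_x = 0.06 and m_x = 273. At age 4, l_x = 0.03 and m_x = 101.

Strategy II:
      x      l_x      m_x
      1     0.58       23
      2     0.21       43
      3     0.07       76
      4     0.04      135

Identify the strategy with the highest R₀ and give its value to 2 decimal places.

117.24

Strategy I: R₀ = 0.51×68 + 0.15×421 + 0.06×273 + 0.03×101 = 117.2400
Strategy II: R₀ = 0.58×23 + 0.21×43 + 0.07×76 + 0.04×135 = 33.0900
Highest R₀: strategy I with 117.2400.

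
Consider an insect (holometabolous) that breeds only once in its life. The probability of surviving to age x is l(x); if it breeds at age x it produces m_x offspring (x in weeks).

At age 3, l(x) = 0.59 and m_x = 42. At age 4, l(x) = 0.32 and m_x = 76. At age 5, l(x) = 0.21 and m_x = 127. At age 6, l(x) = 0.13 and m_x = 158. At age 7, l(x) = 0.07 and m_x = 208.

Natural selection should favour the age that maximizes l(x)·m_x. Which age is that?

5

Expected offspring if breeding at age x = l(x) × m_x:
  age 3: 0.59 × 42 = 24.780
  age 4: 0.32 × 76 = 24.320
  age 5: 0.21 × 127 = 26.670
  age 6: 0.13 × 158 = 20.540
  age 7: 0.07 × 208 = 14.560
Maximum at age 5 (26.670).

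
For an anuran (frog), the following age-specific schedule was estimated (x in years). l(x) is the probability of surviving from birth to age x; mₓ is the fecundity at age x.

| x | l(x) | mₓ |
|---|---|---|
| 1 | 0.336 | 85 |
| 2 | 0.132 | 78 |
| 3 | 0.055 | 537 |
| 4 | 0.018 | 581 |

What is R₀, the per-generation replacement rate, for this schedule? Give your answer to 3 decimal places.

R₀ = Σ l(x) mₓ:
  age 1: 0.336 × 85 = 28.5600
  age 2: 0.132 × 78 = 10.2960
  age 3: 0.055 × 537 = 29.5350
  age 4: 0.018 × 581 = 10.4580
R₀ = 28.5600 + 10.2960 + 29.5350 + 10.4580 = 78.8490

78.849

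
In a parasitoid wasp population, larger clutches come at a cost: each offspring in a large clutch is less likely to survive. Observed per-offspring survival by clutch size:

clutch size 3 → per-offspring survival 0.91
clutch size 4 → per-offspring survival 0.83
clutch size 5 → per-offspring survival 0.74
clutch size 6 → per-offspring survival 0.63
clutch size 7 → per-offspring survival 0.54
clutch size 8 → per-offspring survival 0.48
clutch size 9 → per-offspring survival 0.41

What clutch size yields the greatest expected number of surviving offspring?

8

Expected surviving offspring = c × s(c):
  c=3: 3 × 0.91 = 2.730
  c=4: 4 × 0.83 = 3.320
  c=5: 5 × 0.74 = 3.700
  c=6: 6 × 0.63 = 3.780
  c=7: 7 × 0.54 = 3.780
  c=8: 8 × 0.48 = 3.840
  c=9: 9 × 0.41 = 3.690
Maximum at c = 8 (3.840 surviving offspring).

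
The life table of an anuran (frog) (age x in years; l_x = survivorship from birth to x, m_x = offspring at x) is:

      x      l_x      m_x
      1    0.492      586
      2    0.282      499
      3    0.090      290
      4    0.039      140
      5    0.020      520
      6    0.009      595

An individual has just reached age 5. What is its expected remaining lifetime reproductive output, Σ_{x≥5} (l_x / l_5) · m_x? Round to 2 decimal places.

787.75

l_5 = 0.020. Conditional survival from age 5 to x is l_x / l_5.
  x=5: (0.020/0.020) × 520 = 520.0000
  x=6: (0.009/0.020) × 595 = 267.7500
Sum = 520.0000 + 267.7500 = 787.7500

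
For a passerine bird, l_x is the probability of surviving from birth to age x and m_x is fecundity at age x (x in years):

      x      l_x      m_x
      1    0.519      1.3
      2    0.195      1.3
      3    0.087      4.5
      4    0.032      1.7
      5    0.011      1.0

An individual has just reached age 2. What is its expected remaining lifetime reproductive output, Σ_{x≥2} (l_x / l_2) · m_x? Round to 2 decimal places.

3.64

l_2 = 0.195. Conditional survival from age 2 to x is l_x / l_2.
  x=2: (0.195/0.195) × 1.3 = 1.3000
  x=3: (0.087/0.195) × 4.5 = 2.0077
  x=4: (0.032/0.195) × 1.7 = 0.2790
  x=5: (0.011/0.195) × 1.0 = 0.0564
Sum = 1.3000 + 2.0077 + 0.2790 + 0.0564 = 3.6431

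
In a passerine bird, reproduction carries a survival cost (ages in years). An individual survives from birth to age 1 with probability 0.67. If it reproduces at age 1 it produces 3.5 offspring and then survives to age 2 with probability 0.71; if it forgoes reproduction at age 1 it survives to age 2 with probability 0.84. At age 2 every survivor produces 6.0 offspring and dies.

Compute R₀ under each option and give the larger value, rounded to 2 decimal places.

5.20

breed at age 1: R₀ = 0.67 × (3.5 + 0.71 × 6.0) = 0.67 × 7.7600 = 5.1992
delay to age 2: R₀ = 0.67 × (0.84 × 6.0) = 0.67 × 5.0400 = 3.3768
Higher: breed at age 1 (5.1992).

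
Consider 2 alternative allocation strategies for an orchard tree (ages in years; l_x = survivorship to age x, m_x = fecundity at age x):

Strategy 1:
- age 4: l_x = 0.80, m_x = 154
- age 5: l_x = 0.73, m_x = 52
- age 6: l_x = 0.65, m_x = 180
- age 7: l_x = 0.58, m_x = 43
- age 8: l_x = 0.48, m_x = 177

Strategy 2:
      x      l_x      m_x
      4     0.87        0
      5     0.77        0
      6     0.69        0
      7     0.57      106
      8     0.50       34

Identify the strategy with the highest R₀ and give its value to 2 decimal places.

388.06

Strategy 1: R₀ = 0.80×154 + 0.73×52 + 0.65×180 + 0.58×43 + 0.48×177 = 388.0600
Strategy 2: R₀ = 0.87×0 + 0.77×0 + 0.69×0 + 0.57×106 + 0.50×34 = 77.4200
Highest R₀: strategy 1 with 388.0600.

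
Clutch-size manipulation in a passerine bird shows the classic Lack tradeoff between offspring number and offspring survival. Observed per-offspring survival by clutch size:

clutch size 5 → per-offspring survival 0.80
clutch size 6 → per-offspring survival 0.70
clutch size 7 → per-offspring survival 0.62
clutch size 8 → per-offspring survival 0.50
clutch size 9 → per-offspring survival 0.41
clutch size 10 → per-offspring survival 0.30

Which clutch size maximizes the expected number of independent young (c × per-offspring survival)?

7

Expected independent young = c × s(c):
  c=5: 5 × 0.80 = 4.000
  c=6: 6 × 0.70 = 4.200
  c=7: 7 × 0.62 = 4.340
  c=8: 8 × 0.50 = 4.000
  c=9: 9 × 0.41 = 3.690
  c=10: 10 × 0.30 = 3.000
Maximum at c = 7 (4.340 independent young).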